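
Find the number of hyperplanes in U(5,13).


Hyperplanes of U(5,13) are flats of rank 4.
In a uniform matroid, these are exactly the (4)-element subsets.
Count = C(13,4) = 13! / (4! * 9!) = 715.

715


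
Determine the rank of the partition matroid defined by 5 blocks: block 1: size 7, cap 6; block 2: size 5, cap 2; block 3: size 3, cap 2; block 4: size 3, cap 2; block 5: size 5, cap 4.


Rank of a partition matroid = sum of min(|Si|, ci) for each block.
= min(7,6) + min(5,2) + min(3,2) + min(3,2) + min(5,4)
= 6 + 2 + 2 + 2 + 4
= 16.

16


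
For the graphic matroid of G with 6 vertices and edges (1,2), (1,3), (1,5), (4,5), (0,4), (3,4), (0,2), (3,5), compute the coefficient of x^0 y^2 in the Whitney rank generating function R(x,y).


R(x,y) = sum over A in 2^E of x^(r(E)-r(A)) * y^(|A|-r(A)).
G has 6 vertices, 8 edges. r(E) = 5.
Enumerate all 2^8 = 256 subsets.
Count subsets with r(E)-r(A)=0 and |A|-r(A)=2: 8.

8


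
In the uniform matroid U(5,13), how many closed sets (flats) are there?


Flats of U(5,13): every subset of size < 5 is a flat, plus E itself.
Count = (13 choose 0) + (13 choose 1) + (13 choose 2) + (13 choose 3) + (13 choose 4) + 1
     = 1 + 13 + 78 + 286 + 715 + 1
     = 1094.

1094


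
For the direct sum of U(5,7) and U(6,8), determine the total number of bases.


Bases of a direct sum M1 + M2: |B| = |B(M1)| * |B(M2)|.
|B(U(5,7))| = C(7,5) = 21.
|B(U(6,8))| = C(8,6) = 28.
Total bases = 21 * 28 = 588.

588


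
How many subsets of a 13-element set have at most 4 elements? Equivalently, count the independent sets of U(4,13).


Independent sets of U(4,13) are all subsets of size <= 4.
Count = (13 choose 0) + (13 choose 1) + (13 choose 2) + (13 choose 3) + (13 choose 4)
     = 1 + 13 + 78 + 286 + 715
     = 1093.

1093


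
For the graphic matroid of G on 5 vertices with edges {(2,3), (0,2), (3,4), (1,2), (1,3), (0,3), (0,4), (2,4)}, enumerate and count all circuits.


A circuit in a graphic matroid = edge set of a simple cycle.
G has 5 vertices and 8 edges.
Enumerating all minimal edge subsets forming cycles...
Total circuits found: 12.

12


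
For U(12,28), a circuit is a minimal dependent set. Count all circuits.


In U(12,28), circuits are the (13)-element subsets.
Any set of 13 elements is dependent, and removing any one element gives
an independent set of size 12, so it is a minimal dependent set.
Number of circuits = C(28,13) = 28! / (13! * 15!) = 37442160.

37442160


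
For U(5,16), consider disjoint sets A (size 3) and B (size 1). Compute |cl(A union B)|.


|A union B| = 3 + 1 = 4 (disjoint).
In U(5,16), cl(S) = S if |S| < 5, else cl(S) = E.
Since 4 < 5, cl(A union B) = A union B.
|cl(A union B)| = 4.

4


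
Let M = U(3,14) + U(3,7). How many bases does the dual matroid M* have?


(M1+M2)* = M1* + M2*.
M1* = U(11,14), bases: C(14,11) = 364.
M2* = U(4,7), bases: C(7,4) = 35.
|B(M*)| = 364 * 35 = 12740.

12740


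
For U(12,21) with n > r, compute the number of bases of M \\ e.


Deleting e from U(12,21) gives U(12,20) since n > r.
Bases of U(12,20) = C(20,12) = 20! / (12! * 8!) = 125970.

125970


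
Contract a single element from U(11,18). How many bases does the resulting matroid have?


Contracting e from U(11,18) gives U(10,17).
Bases of U(10,17) = C(17,10) = 17! / (10! * 7!) = 19448.

19448


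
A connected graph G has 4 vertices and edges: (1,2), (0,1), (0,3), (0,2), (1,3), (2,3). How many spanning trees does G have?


By Kirchhoff's matrix tree theorem, the number of spanning trees equals
the determinant of any cofactor of the Laplacian matrix L.
G has 4 vertices and 6 edges.
Computing the (3 x 3) cofactor determinant gives 16.

16


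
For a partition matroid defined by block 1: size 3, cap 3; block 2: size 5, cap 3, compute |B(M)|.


A basis picks exactly ci elements from block i.
Number of bases = product of C(|Si|, ci).
= C(3,3) * C(5,3)
= 1 * 10
= 10.

10


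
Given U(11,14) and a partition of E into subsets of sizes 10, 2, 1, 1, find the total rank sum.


r(Ai) = min(|Ai|, 11) for each part.
Sum = min(10,11) + min(2,11) + min(1,11) + min(1,11)
    = 10 + 2 + 1 + 1
    = 14.

14


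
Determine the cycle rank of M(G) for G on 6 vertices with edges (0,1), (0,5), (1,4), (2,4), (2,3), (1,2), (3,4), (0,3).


Cycle rank (nullity) = |E| - r(M) = |E| - (|V| - c).
|E| = 8, |V| = 6, c = 1.
Nullity = 8 - (6 - 1) = 8 - 5 = 3.

3


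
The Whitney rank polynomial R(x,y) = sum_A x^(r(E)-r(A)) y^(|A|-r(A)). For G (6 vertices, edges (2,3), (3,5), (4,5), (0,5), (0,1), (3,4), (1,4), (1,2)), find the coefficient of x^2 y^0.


R(x,y) = sum over A in 2^E of x^(r(E)-r(A)) * y^(|A|-r(A)).
G has 6 vertices, 8 edges. r(E) = 5.
Enumerate all 2^8 = 256 subsets.
Count subsets with r(E)-r(A)=2 and |A|-r(A)=0: 55.

55


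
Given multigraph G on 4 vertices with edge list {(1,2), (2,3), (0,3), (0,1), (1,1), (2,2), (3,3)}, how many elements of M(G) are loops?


In a graphic matroid, a loop is a self-loop edge (u,u) with rank 0.
Examining all 7 edges for self-loops...
Self-loops found: (1,1), (2,2), (3,3)
Number of loops = 3.

3


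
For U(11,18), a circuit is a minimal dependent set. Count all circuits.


In U(11,18), circuits are the (12)-element subsets.
Any set of 12 elements is dependent, and removing any one element gives
an independent set of size 11, so it is a minimal dependent set.
Number of circuits = C(18,12) = 18! / (12! * 6!) = 18564.

18564


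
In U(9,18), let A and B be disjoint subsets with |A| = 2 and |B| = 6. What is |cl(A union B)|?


|A union B| = 2 + 6 = 8 (disjoint).
In U(9,18), cl(S) = S if |S| < 9, else cl(S) = E.
Since 8 < 9, cl(A union B) = A union B.
|cl(A union B)| = 8.

8


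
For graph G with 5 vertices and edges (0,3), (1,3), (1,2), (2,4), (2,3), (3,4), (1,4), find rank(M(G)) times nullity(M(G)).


r(M) = |V| - c = 5 - 1 = 4.
nullity = |E| - r(M) = 7 - 4 = 3.
Product = 4 * 3 = 12.

12


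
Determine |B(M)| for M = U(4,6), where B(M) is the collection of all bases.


Bases of U(4,6) are all 4-element subsets of the 6-element ground set.
Number of bases = C(6,4).
(6 choose 4) = 15.

15


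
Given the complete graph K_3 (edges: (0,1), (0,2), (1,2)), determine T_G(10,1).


T(K_3; x,y) = x^2 + x + y.
T(10,1) = 100 + 10 + 1 = 111.

111


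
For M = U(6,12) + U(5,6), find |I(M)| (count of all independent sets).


For a direct sum, |I(M1+M2)| = |I(M1)| * |I(M2)|.
|I(U(6,12))| = sum C(12,k) for k=0..6 = 2510.
|I(U(5,6))| = sum C(6,k) for k=0..5 = 63.
Total = 2510 * 63 = 158130.

158130


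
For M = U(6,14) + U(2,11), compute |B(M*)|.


(M1+M2)* = M1* + M2*.
M1* = U(8,14), bases: C(14,8) = 3003.
M2* = U(9,11), bases: C(11,9) = 55.
|B(M*)| = 3003 * 55 = 165165.

165165


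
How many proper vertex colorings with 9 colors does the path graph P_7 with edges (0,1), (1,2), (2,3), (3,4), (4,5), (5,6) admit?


P(P_7, k) = k * (k-1)^(6).
P(9) = 9 * 8^6 = 9 * 262144 = 2359296.

2359296


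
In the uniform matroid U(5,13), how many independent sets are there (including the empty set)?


Independent sets of U(5,13) are all subsets of size <= 5.
Count = C(13,0) + C(13,1) + C(13,2) + C(13,3) + C(13,4) + C(13,5)
     = 1 + 13 + 78 + 286 + 715 + 1287
     = 2380.

2380


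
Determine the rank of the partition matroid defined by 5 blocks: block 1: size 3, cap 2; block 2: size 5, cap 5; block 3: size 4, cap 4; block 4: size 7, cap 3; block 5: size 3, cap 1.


Rank of a partition matroid = sum of min(|Si|, ci) for each block.
= min(3,2) + min(5,5) + min(4,4) + min(7,3) + min(3,1)
= 2 + 5 + 4 + 3 + 1
= 15.

15


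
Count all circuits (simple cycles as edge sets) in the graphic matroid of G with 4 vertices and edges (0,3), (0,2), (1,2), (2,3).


A circuit in a graphic matroid = edge set of a simple cycle.
G has 4 vertices and 4 edges.
Enumerating all minimal edge subsets forming cycles...
Total circuits found: 1.

1


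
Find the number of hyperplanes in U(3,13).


Hyperplanes of U(3,13) are flats of rank 2.
In a uniform matroid, these are exactly the (2)-element subsets.
Count = C(13,2) = 13! / (2! * 11!) = 78.

78


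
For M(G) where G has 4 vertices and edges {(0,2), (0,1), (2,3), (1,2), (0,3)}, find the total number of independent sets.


An independent set in a graphic matroid is an acyclic edge subset.
G has 4 vertices and 5 edges.
Enumerate all 2^5 = 32 subsets, checking for acyclicity.
Total independent sets = 24.

24


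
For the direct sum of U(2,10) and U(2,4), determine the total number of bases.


Bases of a direct sum M1 + M2: |B| = |B(M1)| * |B(M2)|.
|B(U(2,10))| = C(10,2) = 45.
|B(U(2,4))| = C(4,2) = 6.
Total bases = 45 * 6 = 270.

270


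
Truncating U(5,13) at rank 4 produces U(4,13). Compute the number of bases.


Truncating U(5,13) to rank 4 gives U(4,13).
Bases of U(4,13) are all 4-element subsets of 13 elements.
Number of bases = C(13,4) = 13! / (4! * 9!) = 715.

715


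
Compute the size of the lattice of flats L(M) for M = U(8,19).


Flats of U(8,19): every subset of size < 8 is a flat, plus E itself.
Count = C(19,0) + C(19,1) + C(19,2) + C(19,3) + C(19,4) + C(19,5) + C(19,6) + C(19,7) + 1
     = 1 + 19 + 171 + 969 + 3876 + 11628 + 27132 + 50388 + 1
     = 94185.

94185


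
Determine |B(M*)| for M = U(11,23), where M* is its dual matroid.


The dual of U(r,n) is U(n-r, n) = U(12,23).
Bases of U(12,23) are all (12)-element subsets.
|B(M*)| = C(23,12) = 23! / (12! * 11!) = 1352078.

1352078


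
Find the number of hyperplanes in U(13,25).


Hyperplanes of U(13,25) are flats of rank 12.
In a uniform matroid, these are exactly the (12)-element subsets.
Count = C(25,12) = 25! / (12! * 13!) = 5200300.

5200300


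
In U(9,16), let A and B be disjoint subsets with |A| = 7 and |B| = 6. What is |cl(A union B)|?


|A union B| = 7 + 6 = 13 (disjoint).
In U(9,16), cl(S) = S if |S| < 9, else cl(S) = E.
Since 13 >= 9, cl(A union B) = E.
|cl(A union B)| = 16.

16


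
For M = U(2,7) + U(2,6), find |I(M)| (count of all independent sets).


For a direct sum, |I(M1+M2)| = |I(M1)| * |I(M2)|.
|I(U(2,7))| = sum C(7,k) for k=0..2 = 29.
|I(U(2,6))| = sum C(6,k) for k=0..2 = 22.
Total = 29 * 22 = 638.

638


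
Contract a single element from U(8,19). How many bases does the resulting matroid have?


Contracting e from U(8,19) gives U(7,18).
Bases of U(7,18) = C(18,7) = 31824.

31824


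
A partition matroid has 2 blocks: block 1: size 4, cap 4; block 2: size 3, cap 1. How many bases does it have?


A basis picks exactly ci elements from block i.
Number of bases = product of C(|Si|, ci).
= C(4,4) * C(3,1)
= 1 * 3
= 3.

3


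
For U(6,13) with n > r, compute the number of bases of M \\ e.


Deleting e from U(6,13) gives U(6,12) since n > r.
Bases of U(6,12) = (12 choose 6) = 924.

924


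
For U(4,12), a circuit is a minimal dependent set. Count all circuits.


In U(4,12), circuits are the (5)-element subsets.
Any set of 5 elements is dependent, and removing any one element gives
an independent set of size 4, so it is a minimal dependent set.
Number of circuits = (12 choose 5) = 792.

792


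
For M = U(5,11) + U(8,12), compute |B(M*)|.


(M1+M2)* = M1* + M2*.
M1* = U(6,11), bases: C(11,6) = 462.
M2* = U(4,12), bases: C(12,4) = 495.
|B(M*)| = 462 * 495 = 228690.

228690


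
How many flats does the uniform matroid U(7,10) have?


Flats of U(7,10): every subset of size < 7 is a flat, plus E itself.
Count = C(10,0) + C(10,1) + C(10,2) + C(10,3) + C(10,4) + C(10,5) + C(10,6) + 1
     = 1 + 10 + 45 + 120 + 210 + 252 + 210 + 1
     = 849.

849


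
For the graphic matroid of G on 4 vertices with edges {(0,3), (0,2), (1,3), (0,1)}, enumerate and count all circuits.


A circuit in a graphic matroid = edge set of a simple cycle.
G has 4 vertices and 4 edges.
Enumerating all minimal edge subsets forming cycles...
Total circuits found: 1.

1


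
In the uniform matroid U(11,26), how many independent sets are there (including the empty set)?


Independent sets of U(11,26) are all subsets of size <= 11.
Count = C(26,0) + C(26,1) + C(26,2) + C(26,3) + C(26,4) + C(26,5) + C(26,6) + C(26,7) + C(26,8) + C(26,9) + C(26,10) + C(26,11)
     = 1 + 26 + 325 + 2600 + 14950 + 65780 + 230230 + 657800 + 1562275 + 3124550 + 5311735 + 7726160
     = 18696432.

18696432


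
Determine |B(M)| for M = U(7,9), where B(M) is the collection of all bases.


Bases of U(7,9) are all 7-element subsets of the 9-element ground set.
Number of bases = C(9,7).
C(9,7) = 9! / (7! * 2!) = 36.

36


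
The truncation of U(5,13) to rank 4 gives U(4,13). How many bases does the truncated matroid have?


Truncating U(5,13) to rank 4 gives U(4,13).
Bases of U(4,13) are all 4-element subsets of 13 elements.
Number of bases = (13 choose 4) = 715.

715


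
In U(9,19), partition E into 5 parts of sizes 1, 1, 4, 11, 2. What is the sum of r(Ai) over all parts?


r(Ai) = min(|Ai|, 9) for each part.
Sum = min(1,9) + min(1,9) + min(4,9) + min(11,9) + min(2,9)
    = 1 + 1 + 4 + 9 + 2
    = 17.

17


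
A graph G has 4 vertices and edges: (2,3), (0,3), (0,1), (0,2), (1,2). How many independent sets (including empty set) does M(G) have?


An independent set in a graphic matroid is an acyclic edge subset.
G has 4 vertices and 5 edges.
Enumerate all 2^5 = 32 subsets, checking for acyclicity.
Total independent sets = 24.

24


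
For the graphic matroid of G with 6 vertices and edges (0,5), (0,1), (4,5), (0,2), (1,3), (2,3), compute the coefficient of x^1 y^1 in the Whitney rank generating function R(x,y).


R(x,y) = sum over A in 2^E of x^(r(E)-r(A)) * y^(|A|-r(A)).
G has 6 vertices, 6 edges. r(E) = 5.
Enumerate all 2^6 = 64 subsets.
Count subsets with r(E)-r(A)=1 and |A|-r(A)=1: 2.

2


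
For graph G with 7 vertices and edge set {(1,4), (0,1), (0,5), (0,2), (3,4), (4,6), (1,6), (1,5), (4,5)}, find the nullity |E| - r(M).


Cycle rank (nullity) = |E| - r(M) = |E| - (|V| - c).
|E| = 9, |V| = 7, c = 1.
Nullity = 9 - (7 - 1) = 9 - 6 = 3.

3


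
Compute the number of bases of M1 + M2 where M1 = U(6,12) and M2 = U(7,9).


Bases of a direct sum M1 + M2: |B| = |B(M1)| * |B(M2)|.
|B(U(6,12))| = C(12,6) = 924.
|B(U(7,9))| = C(9,7) = 36.
Total bases = 924 * 36 = 33264.

33264


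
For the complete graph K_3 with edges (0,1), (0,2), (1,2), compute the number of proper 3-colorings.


P(K_3, k) = k(k-1)(k-2)...(k-2).
P(3) = (3) * (2) * (1) = 6.

6


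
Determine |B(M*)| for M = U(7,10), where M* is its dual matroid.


The dual of U(r,n) is U(n-r, n) = U(3,10).
Bases of U(3,10) are all (3)-element subsets.
|B(M*)| = (10 choose 3) = 120.

120


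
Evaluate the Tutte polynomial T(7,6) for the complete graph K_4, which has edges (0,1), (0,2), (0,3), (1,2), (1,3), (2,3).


T(K_4; x,y) = x^3 + 3x^2 + 4xy + 2x + y^3 + 3y^2 + 2y.
Substituting x=7, y=6:
= 343 + 147 + 168 + 14 + 216 + 108 + 12
= 1008.

1008


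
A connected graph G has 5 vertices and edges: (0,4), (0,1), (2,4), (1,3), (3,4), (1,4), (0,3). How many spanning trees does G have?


By Kirchhoff's matrix tree theorem, the number of spanning trees equals
the determinant of any cofactor of the Laplacian matrix L.
G has 5 vertices and 7 edges.
Computing the (4 x 4) cofactor determinant gives 16.

16


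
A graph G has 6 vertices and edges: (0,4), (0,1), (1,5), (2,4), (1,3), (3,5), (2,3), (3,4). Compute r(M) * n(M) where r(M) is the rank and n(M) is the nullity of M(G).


r(M) = |V| - c = 6 - 1 = 5.
nullity = |E| - r(M) = 8 - 5 = 3.
Product = 5 * 3 = 15.

15


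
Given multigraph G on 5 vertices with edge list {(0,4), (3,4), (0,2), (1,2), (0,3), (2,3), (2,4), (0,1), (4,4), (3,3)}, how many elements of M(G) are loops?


In a graphic matroid, a loop is a self-loop edge (u,u) with rank 0.
Examining all 10 edges for self-loops...
Self-loops found: (4,4), (3,3)
Number of loops = 2.

2


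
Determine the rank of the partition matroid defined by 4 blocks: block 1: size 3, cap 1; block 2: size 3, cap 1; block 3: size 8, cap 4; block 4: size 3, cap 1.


Rank of a partition matroid = sum of min(|Si|, ci) for each block.
= min(3,1) + min(3,1) + min(8,4) + min(3,1)
= 1 + 1 + 4 + 1
= 7.

7


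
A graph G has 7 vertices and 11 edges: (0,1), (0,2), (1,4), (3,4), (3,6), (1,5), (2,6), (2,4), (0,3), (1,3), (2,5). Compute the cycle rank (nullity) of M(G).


Cycle rank (nullity) = |E| - r(M) = |E| - (|V| - c).
|E| = 11, |V| = 7, c = 1.
Nullity = 11 - (7 - 1) = 11 - 6 = 5.

5


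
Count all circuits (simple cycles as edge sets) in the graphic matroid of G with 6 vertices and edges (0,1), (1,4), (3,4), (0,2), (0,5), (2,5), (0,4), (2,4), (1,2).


A circuit in a graphic matroid = edge set of a simple cycle.
G has 6 vertices and 9 edges.
Enumerating all minimal edge subsets forming cycles...
Total circuits found: 12.

12


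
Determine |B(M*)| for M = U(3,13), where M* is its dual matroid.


The dual of U(r,n) is U(n-r, n) = U(10,13).
Bases of U(10,13) are all (10)-element subsets.
|B(M*)| = (13 choose 10) = 286.

286


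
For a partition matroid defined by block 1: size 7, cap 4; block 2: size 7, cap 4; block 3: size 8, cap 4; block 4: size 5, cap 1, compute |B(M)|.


A basis picks exactly ci elements from block i.
Number of bases = product of C(|Si|, ci).
= C(7,4) * C(7,4) * C(8,4) * C(5,1)
= 35 * 35 * 70 * 5
= 428750.

428750


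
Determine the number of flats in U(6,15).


Flats of U(6,15): every subset of size < 6 is a flat, plus E itself.
Count = (15 choose 0) + (15 choose 1) + (15 choose 2) + (15 choose 3) + (15 choose 4) + (15 choose 5) + 1
     = 1 + 15 + 105 + 455 + 1365 + 3003 + 1
     = 4945.

4945


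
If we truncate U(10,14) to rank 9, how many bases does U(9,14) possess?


Truncating U(10,14) to rank 9 gives U(9,14).
Bases of U(9,14) are all 9-element subsets of 14 elements.
Number of bases = C(14,9) = 14! / (9! * 5!) = 2002.

2002


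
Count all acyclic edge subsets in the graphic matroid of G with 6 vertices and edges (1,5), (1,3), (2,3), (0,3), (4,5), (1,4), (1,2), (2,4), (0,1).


An independent set in a graphic matroid is an acyclic edge subset.
G has 6 vertices and 9 edges.
Enumerate all 2^9 = 512 subsets, checking for acyclicity.
Total independent sets = 280.

280


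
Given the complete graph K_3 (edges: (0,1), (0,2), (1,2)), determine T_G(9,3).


T(K_3; x,y) = x^2 + x + y.
T(9,3) = 81 + 9 + 3 = 93.

93


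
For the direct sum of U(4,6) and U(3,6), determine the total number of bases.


Bases of a direct sum M1 + M2: |B| = |B(M1)| * |B(M2)|.
|B(U(4,6))| = C(6,4) = 15.
|B(U(3,6))| = C(6,3) = 20.
Total bases = 15 * 20 = 300.

300


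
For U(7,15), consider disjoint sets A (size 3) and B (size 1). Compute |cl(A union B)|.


|A union B| = 3 + 1 = 4 (disjoint).
In U(7,15), cl(S) = S if |S| < 7, else cl(S) = E.
Since 4 < 7, cl(A union B) = A union B.
|cl(A union B)| = 4.

4


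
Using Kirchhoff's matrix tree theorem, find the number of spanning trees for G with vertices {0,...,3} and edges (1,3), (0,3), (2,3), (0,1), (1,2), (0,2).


By Kirchhoff's matrix tree theorem, the number of spanning trees equals
the determinant of any cofactor of the Laplacian matrix L.
G has 4 vertices and 6 edges.
Computing the (3 x 3) cofactor determinant gives 16.

16


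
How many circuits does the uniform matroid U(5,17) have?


In U(5,17), circuits are the (6)-element subsets.
Any set of 6 elements is dependent, and removing any one element gives
an independent set of size 5, so it is a minimal dependent set.
Number of circuits = C(17,6) = 12376.

12376


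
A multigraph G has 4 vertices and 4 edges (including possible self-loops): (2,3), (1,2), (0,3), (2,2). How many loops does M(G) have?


In a graphic matroid, a loop is a self-loop edge (u,u) with rank 0.
Examining all 4 edges for self-loops...
Self-loops found: (2,2)
Number of loops = 1.

1


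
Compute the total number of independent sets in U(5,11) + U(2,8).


For a direct sum, |I(M1+M2)| = |I(M1)| * |I(M2)|.
|I(U(5,11))| = sum C(11,k) for k=0..5 = 1024.
|I(U(2,8))| = sum C(8,k) for k=0..2 = 37.
Total = 1024 * 37 = 37888.

37888


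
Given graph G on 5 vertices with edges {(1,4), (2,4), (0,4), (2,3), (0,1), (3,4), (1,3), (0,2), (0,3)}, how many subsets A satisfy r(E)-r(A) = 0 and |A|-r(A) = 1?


R(x,y) = sum over A in 2^E of x^(r(E)-r(A)) * y^(|A|-r(A)).
G has 5 vertices, 9 edges. r(E) = 4.
Enumerate all 2^9 = 512 subsets.
Count subsets with r(E)-r(A)=0 and |A|-r(A)=1: 111.

111


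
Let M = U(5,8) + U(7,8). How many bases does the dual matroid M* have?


(M1+M2)* = M1* + M2*.
M1* = U(3,8), bases: C(8,3) = 56.
M2* = U(1,8), bases: C(8,1) = 8.
|B(M*)| = 56 * 8 = 448.

448


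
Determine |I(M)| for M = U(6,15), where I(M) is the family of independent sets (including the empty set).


Independent sets of U(6,15) are all subsets of size <= 6.
Count = (15 choose 0) + (15 choose 1) + (15 choose 2) + (15 choose 3) + (15 choose 4) + (15 choose 5) + (15 choose 6)
     = 1 + 15 + 105 + 455 + 1365 + 3003 + 5005
     = 9949.

9949


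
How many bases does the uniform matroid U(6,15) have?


Bases of U(6,15) are all 6-element subsets of the 15-element ground set.
Number of bases = C(15,6).
(15 choose 6) = 5005.

5005


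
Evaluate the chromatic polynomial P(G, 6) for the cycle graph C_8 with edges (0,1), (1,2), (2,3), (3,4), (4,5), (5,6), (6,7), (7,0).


P(C_8, k) = (k-1)^8 + (-1)^8*(k-1).
P(6) = (5)^8 + 5
= 390625 + 5 = 390630.

390630


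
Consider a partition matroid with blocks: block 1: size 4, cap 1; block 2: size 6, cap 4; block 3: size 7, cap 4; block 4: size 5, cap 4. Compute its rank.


Rank of a partition matroid = sum of min(|Si|, ci) for each block.
= min(4,1) + min(6,4) + min(7,4) + min(5,4)
= 1 + 4 + 4 + 4
= 13.

13


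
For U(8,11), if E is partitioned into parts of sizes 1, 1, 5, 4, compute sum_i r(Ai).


r(Ai) = min(|Ai|, 8) for each part.
Sum = min(1,8) + min(1,8) + min(5,8) + min(4,8)
    = 1 + 1 + 5 + 4
    = 11.

11


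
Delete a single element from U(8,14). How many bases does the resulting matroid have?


Deleting e from U(8,14) gives U(8,13) since n > r.
Bases of U(8,13) = (13 choose 8) = 1287.

1287


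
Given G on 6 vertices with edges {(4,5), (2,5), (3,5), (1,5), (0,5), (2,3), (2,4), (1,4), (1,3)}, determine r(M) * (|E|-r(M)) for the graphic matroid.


r(M) = |V| - c = 6 - 1 = 5.
nullity = |E| - r(M) = 9 - 5 = 4.
Product = 5 * 4 = 20.

20


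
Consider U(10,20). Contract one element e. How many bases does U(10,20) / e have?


Contracting e from U(10,20) gives U(9,19).
Bases of U(9,19) = (19 choose 9) = 92378.

92378


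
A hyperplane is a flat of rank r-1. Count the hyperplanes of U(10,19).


Hyperplanes of U(10,19) are flats of rank 9.
In a uniform matroid, these are exactly the (9)-element subsets.
Count = C(19,9) = 92378.

92378


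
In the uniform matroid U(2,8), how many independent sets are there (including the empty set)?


Independent sets of U(2,8) are all subsets of size <= 2.
Count = C(8,0) + C(8,1) + C(8,2)
     = 1 + 8 + 28
     = 37.

37


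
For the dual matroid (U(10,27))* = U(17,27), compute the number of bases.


The dual of U(r,n) is U(n-r, n) = U(17,27).
Bases of U(17,27) are all (17)-element subsets.
|B(M*)| = C(27,17) = 8436285.

8436285


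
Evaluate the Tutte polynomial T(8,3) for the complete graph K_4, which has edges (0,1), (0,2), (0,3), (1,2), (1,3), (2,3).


T(K_4; x,y) = x^3 + 3x^2 + 4xy + 2x + y^3 + 3y^2 + 2y.
Substituting x=8, y=3:
= 512 + 192 + 96 + 16 + 27 + 27 + 6
= 876.

876


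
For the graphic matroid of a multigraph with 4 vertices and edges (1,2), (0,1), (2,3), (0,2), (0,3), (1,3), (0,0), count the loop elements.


In a graphic matroid, a loop is a self-loop edge (u,u) with rank 0.
Examining all 7 edges for self-loops...
Self-loops found: (0,0)
Number of loops = 1.

1


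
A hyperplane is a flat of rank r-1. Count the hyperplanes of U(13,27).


Hyperplanes of U(13,27) are flats of rank 12.
In a uniform matroid, these are exactly the (12)-element subsets.
Count = C(27,12) = 27! / (12! * 15!) = 17383860.

17383860


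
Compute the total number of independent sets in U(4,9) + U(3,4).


For a direct sum, |I(M1+M2)| = |I(M1)| * |I(M2)|.
|I(U(4,9))| = sum C(9,k) for k=0..4 = 256.
|I(U(3,4))| = sum C(4,k) for k=0..3 = 15.
Total = 256 * 15 = 3840.

3840


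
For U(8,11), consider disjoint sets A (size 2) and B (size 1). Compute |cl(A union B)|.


|A union B| = 2 + 1 = 3 (disjoint).
In U(8,11), cl(S) = S if |S| < 8, else cl(S) = E.
Since 3 < 8, cl(A union B) = A union B.
|cl(A union B)| = 3.

3


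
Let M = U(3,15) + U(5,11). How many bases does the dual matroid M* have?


(M1+M2)* = M1* + M2*.
M1* = U(12,15), bases: C(15,12) = 455.
M2* = U(6,11), bases: C(11,6) = 462.
|B(M*)| = 455 * 462 = 210210.

210210


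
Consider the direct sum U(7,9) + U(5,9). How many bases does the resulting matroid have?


Bases of a direct sum M1 + M2: |B| = |B(M1)| * |B(M2)|.
|B(U(7,9))| = C(9,7) = 36.
|B(U(5,9))| = C(9,5) = 126.
Total bases = 36 * 126 = 4536.

4536


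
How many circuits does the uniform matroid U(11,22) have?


In U(11,22), circuits are the (12)-element subsets.
Any set of 12 elements is dependent, and removing any one element gives
an independent set of size 11, so it is a minimal dependent set.
Number of circuits = (22 choose 12) = 646646.

646646


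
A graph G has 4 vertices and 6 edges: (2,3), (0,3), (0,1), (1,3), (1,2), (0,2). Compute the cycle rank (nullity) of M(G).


Cycle rank (nullity) = |E| - r(M) = |E| - (|V| - c).
|E| = 6, |V| = 4, c = 1.
Nullity = 6 - (4 - 1) = 6 - 3 = 3.

3


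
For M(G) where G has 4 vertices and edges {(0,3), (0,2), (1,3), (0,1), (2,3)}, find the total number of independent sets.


An independent set in a graphic matroid is an acyclic edge subset.
G has 4 vertices and 5 edges.
Enumerate all 2^5 = 32 subsets, checking for acyclicity.
Total independent sets = 24.

24


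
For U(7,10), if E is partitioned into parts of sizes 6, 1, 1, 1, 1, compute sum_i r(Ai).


r(Ai) = min(|Ai|, 7) for each part.
Sum = min(6,7) + min(1,7) + min(1,7) + min(1,7) + min(1,7)
    = 6 + 1 + 1 + 1 + 1
    = 10.

10


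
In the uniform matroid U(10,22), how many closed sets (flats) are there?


Flats of U(10,22): every subset of size < 10 is a flat, plus E itself.
Count = C(22,0) + C(22,1) + C(22,2) + C(22,3) + C(22,4) + C(22,5) + C(22,6) + C(22,7) + C(22,8) + C(22,9) + 1
     = 1 + 22 + 231 + 1540 + 7315 + 26334 + 74613 + 170544 + 319770 + 497420 + 1
     = 1097791.

1097791


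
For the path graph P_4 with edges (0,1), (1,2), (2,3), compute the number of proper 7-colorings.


P(P_4, k) = k * (k-1)^(3).
P(7) = 7 * 6^3 = 7 * 216 = 1512.

1512


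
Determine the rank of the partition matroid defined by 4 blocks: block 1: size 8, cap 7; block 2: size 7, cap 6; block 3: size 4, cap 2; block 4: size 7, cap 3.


Rank of a partition matroid = sum of min(|Si|, ci) for each block.
= min(8,7) + min(7,6) + min(4,2) + min(7,3)
= 7 + 6 + 2 + 3
= 18.

18


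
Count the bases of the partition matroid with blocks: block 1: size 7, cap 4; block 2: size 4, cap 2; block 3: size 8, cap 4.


A basis picks exactly ci elements from block i.
Number of bases = product of C(|Si|, ci).
= C(7,4) * C(4,2) * C(8,4)
= 35 * 6 * 70
= 14700.

14700


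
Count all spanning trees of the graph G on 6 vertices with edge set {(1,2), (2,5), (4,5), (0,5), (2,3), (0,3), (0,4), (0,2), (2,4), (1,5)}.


By Kirchhoff's matrix tree theorem, the number of spanning trees equals
the determinant of any cofactor of the Laplacian matrix L.
G has 6 vertices and 10 edges.
Computing the (5 x 5) cofactor determinant gives 99.

99


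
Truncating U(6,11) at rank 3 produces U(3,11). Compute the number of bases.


Truncating U(6,11) to rank 3 gives U(3,11).
Bases of U(3,11) are all 3-element subsets of 11 elements.
Number of bases = C(11,3) = 11! / (3! * 8!) = 165.

165


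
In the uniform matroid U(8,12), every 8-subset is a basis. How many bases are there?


Bases of U(8,12) are all 8-element subsets of the 12-element ground set.
Number of bases = C(12,8).
C(12,8) = 495.

495


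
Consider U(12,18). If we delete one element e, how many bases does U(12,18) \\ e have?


Deleting e from U(12,18) gives U(12,17) since n > r.
Bases of U(12,17) = (17 choose 12) = 6188.

6188


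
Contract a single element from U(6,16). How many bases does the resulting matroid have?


Contracting e from U(6,16) gives U(5,15).
Bases of U(5,15) = C(15,5) = 15! / (5! * 10!) = 3003.

3003


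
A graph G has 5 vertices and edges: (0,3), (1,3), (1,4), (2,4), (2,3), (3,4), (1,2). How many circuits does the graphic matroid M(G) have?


A circuit in a graphic matroid = edge set of a simple cycle.
G has 5 vertices and 7 edges.
Enumerating all minimal edge subsets forming cycles...
Total circuits found: 7.

7


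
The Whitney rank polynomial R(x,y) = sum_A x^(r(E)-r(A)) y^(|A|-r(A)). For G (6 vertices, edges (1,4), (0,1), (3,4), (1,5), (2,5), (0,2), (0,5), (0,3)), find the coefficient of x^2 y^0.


R(x,y) = sum over A in 2^E of x^(r(E)-r(A)) * y^(|A|-r(A)).
G has 6 vertices, 8 edges. r(E) = 5.
Enumerate all 2^8 = 256 subsets.
Count subsets with r(E)-r(A)=2 and |A|-r(A)=0: 54.

54


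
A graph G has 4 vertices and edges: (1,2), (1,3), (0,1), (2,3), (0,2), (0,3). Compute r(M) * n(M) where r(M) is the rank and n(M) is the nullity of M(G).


r(M) = |V| - c = 4 - 1 = 3.
nullity = |E| - r(M) = 6 - 3 = 3.
Product = 3 * 3 = 9.

9


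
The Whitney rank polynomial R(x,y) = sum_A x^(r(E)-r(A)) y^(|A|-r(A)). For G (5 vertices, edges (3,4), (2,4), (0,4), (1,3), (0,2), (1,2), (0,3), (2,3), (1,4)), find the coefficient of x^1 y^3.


R(x,y) = sum over A in 2^E of x^(r(E)-r(A)) * y^(|A|-r(A)).
G has 5 vertices, 9 edges. r(E) = 4.
Enumerate all 2^9 = 512 subsets.
Count subsets with r(E)-r(A)=1 and |A|-r(A)=3: 2.

2


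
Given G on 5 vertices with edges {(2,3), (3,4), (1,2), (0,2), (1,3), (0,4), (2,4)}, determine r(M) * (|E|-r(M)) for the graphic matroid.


r(M) = |V| - c = 5 - 1 = 4.
nullity = |E| - r(M) = 7 - 4 = 3.
Product = 4 * 3 = 12.

12


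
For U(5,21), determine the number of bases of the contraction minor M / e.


Contracting e from U(5,21) gives U(4,20).
Bases of U(4,20) = (20 choose 4) = 4845.

4845


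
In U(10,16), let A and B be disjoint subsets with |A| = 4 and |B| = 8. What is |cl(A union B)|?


|A union B| = 4 + 8 = 12 (disjoint).
In U(10,16), cl(S) = S if |S| < 10, else cl(S) = E.
Since 12 >= 10, cl(A union B) = E.
|cl(A union B)| = 16.

16


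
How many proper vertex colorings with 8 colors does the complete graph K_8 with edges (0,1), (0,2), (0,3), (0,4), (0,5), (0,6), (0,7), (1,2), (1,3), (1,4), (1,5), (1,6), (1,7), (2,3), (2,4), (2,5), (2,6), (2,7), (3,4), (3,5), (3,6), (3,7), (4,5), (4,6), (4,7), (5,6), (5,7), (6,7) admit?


P(K_8, k) = k(k-1)(k-2)...(k-7).
P(8) = (8) * (7) * (6) * (5) * (4) * (3) * (2) * (1) = 40320.

40320


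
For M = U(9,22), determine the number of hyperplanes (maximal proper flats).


Hyperplanes of U(9,22) are flats of rank 8.
In a uniform matroid, these are exactly the (8)-element subsets.
Count = C(22,8) = 22! / (8! * 14!) = 319770.

319770


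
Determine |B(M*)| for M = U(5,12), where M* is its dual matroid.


The dual of U(r,n) is U(n-r, n) = U(7,12).
Bases of U(7,12) are all (7)-element subsets.
|B(M*)| = C(12,7) = 12! / (7! * 5!) = 792.

792


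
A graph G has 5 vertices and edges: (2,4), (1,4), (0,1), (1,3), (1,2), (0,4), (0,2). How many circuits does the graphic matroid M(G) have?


A circuit in a graphic matroid = edge set of a simple cycle.
G has 5 vertices and 7 edges.
Enumerating all minimal edge subsets forming cycles...
Total circuits found: 7.

7


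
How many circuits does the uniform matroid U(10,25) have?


In U(10,25), circuits are the (11)-element subsets.
Any set of 11 elements is dependent, and removing any one element gives
an independent set of size 10, so it is a minimal dependent set.
Number of circuits = C(25,11) = 25! / (11! * 14!) = 4457400.

4457400


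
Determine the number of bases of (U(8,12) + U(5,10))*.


(M1+M2)* = M1* + M2*.
M1* = U(4,12), bases: C(12,4) = 495.
M2* = U(5,10), bases: C(10,5) = 252.
|B(M*)| = 495 * 252 = 124740.

124740


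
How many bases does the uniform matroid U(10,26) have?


Bases of U(10,26) are all 10-element subsets of the 26-element ground set.
Number of bases = C(26,10).
C(26,10) = 5311735.

5311735


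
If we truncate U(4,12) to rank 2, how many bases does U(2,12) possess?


Truncating U(4,12) to rank 2 gives U(2,12).
Bases of U(2,12) are all 2-element subsets of 12 elements.
Number of bases = (12 choose 2) = 66.

66


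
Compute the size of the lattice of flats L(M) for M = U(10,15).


Flats of U(10,15): every subset of size < 10 is a flat, plus E itself.
Count = C(15,0) + C(15,1) + C(15,2) + C(15,3) + C(15,4) + C(15,5) + C(15,6) + C(15,7) + C(15,8) + C(15,9) + 1
     = 1 + 15 + 105 + 455 + 1365 + 3003 + 5005 + 6435 + 6435 + 5005 + 1
     = 27825.

27825


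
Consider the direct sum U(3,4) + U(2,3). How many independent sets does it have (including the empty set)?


For a direct sum, |I(M1+M2)| = |I(M1)| * |I(M2)|.
|I(U(3,4))| = sum C(4,k) for k=0..3 = 15.
|I(U(2,3))| = sum C(3,k) for k=0..2 = 7.
Total = 15 * 7 = 105.

105


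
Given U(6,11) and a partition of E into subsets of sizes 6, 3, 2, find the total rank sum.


r(Ai) = min(|Ai|, 6) for each part.
Sum = min(6,6) + min(3,6) + min(2,6)
    = 6 + 3 + 2
    = 11.

11


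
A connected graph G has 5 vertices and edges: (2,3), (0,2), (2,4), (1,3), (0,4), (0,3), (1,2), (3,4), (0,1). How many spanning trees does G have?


By Kirchhoff's matrix tree theorem, the number of spanning trees equals
the determinant of any cofactor of the Laplacian matrix L.
G has 5 vertices and 9 edges.
Computing the (4 x 4) cofactor determinant gives 75.

75


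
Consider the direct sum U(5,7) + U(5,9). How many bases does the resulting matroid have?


Bases of a direct sum M1 + M2: |B| = |B(M1)| * |B(M2)|.
|B(U(5,7))| = C(7,5) = 21.
|B(U(5,9))| = C(9,5) = 126.
Total bases = 21 * 126 = 2646.

2646


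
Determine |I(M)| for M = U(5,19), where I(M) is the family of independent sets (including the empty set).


Independent sets of U(5,19) are all subsets of size <= 5.
Count = (19 choose 0) + (19 choose 1) + (19 choose 2) + (19 choose 3) + (19 choose 4) + (19 choose 5)
     = 1 + 19 + 171 + 969 + 3876 + 11628
     = 16664.

16664


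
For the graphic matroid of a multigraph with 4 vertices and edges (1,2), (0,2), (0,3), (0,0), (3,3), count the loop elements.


In a graphic matroid, a loop is a self-loop edge (u,u) with rank 0.
Examining all 5 edges for self-loops...
Self-loops found: (0,0), (3,3)
Number of loops = 2.

2


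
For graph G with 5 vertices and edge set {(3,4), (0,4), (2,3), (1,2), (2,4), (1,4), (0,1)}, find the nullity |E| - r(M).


Cycle rank (nullity) = |E| - r(M) = |E| - (|V| - c).
|E| = 7, |V| = 5, c = 1.
Nullity = 7 - (5 - 1) = 7 - 4 = 3.

3


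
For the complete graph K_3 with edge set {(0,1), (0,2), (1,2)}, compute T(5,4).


T(K_3; x,y) = x^2 + x + y.
T(5,4) = 25 + 5 + 4 = 34.

34


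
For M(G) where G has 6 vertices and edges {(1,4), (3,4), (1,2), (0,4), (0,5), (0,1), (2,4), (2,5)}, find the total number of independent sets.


An independent set in a graphic matroid is an acyclic edge subset.
G has 6 vertices and 8 edges.
Enumerate all 2^8 = 256 subsets, checking for acyclicity.
Total independent sets = 172.

172


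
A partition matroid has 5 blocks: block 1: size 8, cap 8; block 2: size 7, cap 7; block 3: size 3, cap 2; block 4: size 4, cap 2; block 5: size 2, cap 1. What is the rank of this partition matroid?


Rank of a partition matroid = sum of min(|Si|, ci) for each block.
= min(8,8) + min(7,7) + min(3,2) + min(4,2) + min(2,1)
= 8 + 7 + 2 + 2 + 1
= 20.

20


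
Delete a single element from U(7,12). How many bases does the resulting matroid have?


Deleting e from U(7,12) gives U(7,11) since n > r.
Bases of U(7,11) = C(11,7) = 330.

330


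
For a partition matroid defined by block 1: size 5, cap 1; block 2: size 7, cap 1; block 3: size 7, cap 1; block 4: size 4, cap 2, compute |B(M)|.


A basis picks exactly ci elements from block i.
Number of bases = product of C(|Si|, ci).
= C(5,1) * C(7,1) * C(7,1) * C(4,2)
= 5 * 7 * 7 * 6
= 1470.

1470


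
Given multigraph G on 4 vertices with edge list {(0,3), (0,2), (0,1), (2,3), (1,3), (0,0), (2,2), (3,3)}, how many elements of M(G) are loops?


In a graphic matroid, a loop is a self-loop edge (u,u) with rank 0.
Examining all 8 edges for self-loops...
Self-loops found: (0,0), (2,2), (3,3)
Number of loops = 3.

3


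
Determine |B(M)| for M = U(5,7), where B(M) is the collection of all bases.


Bases of U(5,7) are all 5-element subsets of the 7-element ground set.
Number of bases = C(7,5).
C(7,5) = 21.

21


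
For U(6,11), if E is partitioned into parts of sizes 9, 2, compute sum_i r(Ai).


r(Ai) = min(|Ai|, 6) for each part.
Sum = min(9,6) + min(2,6)
    = 6 + 2
    = 8.

8


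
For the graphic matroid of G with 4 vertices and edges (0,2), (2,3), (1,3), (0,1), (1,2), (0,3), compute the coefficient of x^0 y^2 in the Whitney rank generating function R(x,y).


R(x,y) = sum over A in 2^E of x^(r(E)-r(A)) * y^(|A|-r(A)).
G has 4 vertices, 6 edges. r(E) = 3.
Enumerate all 2^6 = 64 subsets.
Count subsets with r(E)-r(A)=0 and |A|-r(A)=2: 6.

6


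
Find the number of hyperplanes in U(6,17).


Hyperplanes of U(6,17) are flats of rank 5.
In a uniform matroid, these are exactly the (5)-element subsets.
Count = C(17,5) = 17! / (5! * 12!) = 6188.

6188


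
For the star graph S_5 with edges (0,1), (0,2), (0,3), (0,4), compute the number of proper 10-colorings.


P(tree, k) = k * (k-1)^(4) for any tree on 5 vertices.
P(10) = 10 * 9^4 = 10 * 6561 = 65610.

65610


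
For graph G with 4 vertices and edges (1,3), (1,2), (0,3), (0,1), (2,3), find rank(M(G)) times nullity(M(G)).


r(M) = |V| - c = 4 - 1 = 3.
nullity = |E| - r(M) = 5 - 3 = 2.
Product = 3 * 2 = 6.

6


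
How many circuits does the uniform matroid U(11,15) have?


In U(11,15), circuits are the (12)-element subsets.
Any set of 12 elements is dependent, and removing any one element gives
an independent set of size 11, so it is a minimal dependent set.
Number of circuits = (15 choose 12) = 455.

455


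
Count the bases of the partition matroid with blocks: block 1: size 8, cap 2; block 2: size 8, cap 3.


A basis picks exactly ci elements from block i.
Number of bases = product of C(|Si|, ci).
= C(8,2) * C(8,3)
= 28 * 56
= 1568.

1568


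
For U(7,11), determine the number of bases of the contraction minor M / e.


Contracting e from U(7,11) gives U(6,10).
Bases of U(6,10) = (10 choose 6) = 210.

210


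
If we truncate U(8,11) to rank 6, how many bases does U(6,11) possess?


Truncating U(8,11) to rank 6 gives U(6,11).
Bases of U(6,11) are all 6-element subsets of 11 elements.
Number of bases = (11 choose 6) = 462.

462


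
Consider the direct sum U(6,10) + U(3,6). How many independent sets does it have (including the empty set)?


For a direct sum, |I(M1+M2)| = |I(M1)| * |I(M2)|.
|I(U(6,10))| = sum C(10,k) for k=0..6 = 848.
|I(U(3,6))| = sum C(6,k) for k=0..3 = 42.
Total = 848 * 42 = 35616.

35616


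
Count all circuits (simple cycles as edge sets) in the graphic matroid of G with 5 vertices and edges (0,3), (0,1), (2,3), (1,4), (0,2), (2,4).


A circuit in a graphic matroid = edge set of a simple cycle.
G has 5 vertices and 6 edges.
Enumerating all minimal edge subsets forming cycles...
Total circuits found: 3.

3


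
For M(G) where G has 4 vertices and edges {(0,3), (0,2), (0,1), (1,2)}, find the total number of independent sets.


An independent set in a graphic matroid is an acyclic edge subset.
G has 4 vertices and 4 edges.
Enumerate all 2^4 = 16 subsets, checking for acyclicity.
Total independent sets = 14.

14
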